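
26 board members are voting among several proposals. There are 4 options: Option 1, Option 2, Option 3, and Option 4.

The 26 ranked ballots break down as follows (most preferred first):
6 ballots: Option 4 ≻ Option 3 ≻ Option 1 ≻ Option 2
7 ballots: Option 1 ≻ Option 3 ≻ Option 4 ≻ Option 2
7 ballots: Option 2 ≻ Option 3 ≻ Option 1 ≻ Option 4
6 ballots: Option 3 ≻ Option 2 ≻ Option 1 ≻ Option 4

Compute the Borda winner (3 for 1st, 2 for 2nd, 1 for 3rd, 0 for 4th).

Option 1: 6×1 + 7×3 + 7×1 + 6×1 = 40
Option 2: 6×0 + 7×0 + 7×3 + 6×2 = 33
Option 3: 6×2 + 7×2 + 7×2 + 6×3 = 58
Option 4: 6×3 + 7×1 + 7×0 + 6×0 = 25

Option 3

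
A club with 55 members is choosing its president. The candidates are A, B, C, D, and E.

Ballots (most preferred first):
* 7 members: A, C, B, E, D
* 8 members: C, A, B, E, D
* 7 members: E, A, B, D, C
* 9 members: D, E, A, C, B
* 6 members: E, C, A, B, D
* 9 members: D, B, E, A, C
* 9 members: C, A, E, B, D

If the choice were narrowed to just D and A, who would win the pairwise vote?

A

D is ranked above A on 18 ballots; A above D on 37.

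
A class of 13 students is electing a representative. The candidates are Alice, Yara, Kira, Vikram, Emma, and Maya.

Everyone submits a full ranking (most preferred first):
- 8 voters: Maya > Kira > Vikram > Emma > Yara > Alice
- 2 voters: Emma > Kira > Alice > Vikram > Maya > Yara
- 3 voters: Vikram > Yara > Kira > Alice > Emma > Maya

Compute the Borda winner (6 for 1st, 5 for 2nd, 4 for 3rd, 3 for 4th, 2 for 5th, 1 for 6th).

Alice: 8×1 + 2×4 + 3×3 = 25
Yara: 8×2 + 2×1 + 3×5 = 33
Kira: 8×5 + 2×5 + 3×4 = 62
Vikram: 8×4 + 2×3 + 3×6 = 56
Emma: 8×3 + 2×6 + 3×2 = 42
Maya: 8×6 + 2×2 + 3×1 = 55

Kira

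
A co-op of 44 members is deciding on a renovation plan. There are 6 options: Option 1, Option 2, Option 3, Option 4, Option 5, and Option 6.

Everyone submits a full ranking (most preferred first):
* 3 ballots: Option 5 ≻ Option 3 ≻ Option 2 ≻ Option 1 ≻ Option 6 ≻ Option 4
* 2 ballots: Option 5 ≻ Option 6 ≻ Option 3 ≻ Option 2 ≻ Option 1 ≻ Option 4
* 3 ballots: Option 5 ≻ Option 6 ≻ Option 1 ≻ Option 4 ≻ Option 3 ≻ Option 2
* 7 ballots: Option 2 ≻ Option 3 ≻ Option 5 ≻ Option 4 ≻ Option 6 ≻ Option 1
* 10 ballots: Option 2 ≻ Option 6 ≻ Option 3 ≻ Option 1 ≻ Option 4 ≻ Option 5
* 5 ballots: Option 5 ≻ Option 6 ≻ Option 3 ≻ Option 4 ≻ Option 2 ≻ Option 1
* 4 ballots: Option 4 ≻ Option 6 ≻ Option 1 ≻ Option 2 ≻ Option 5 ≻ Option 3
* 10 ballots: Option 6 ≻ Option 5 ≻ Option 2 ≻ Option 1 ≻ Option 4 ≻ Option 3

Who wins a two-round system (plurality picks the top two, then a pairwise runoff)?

Option 5

Round 1 first-place votes: Option 1 0, Option 2 17, Option 3 0, Option 4 4, Option 5 13, Option 6 10. Option 2 and Option 5 advance.
Runoff: Option 2 is ranked above Option 5 on 21 ballots, Option 5 above Option 2 on 23.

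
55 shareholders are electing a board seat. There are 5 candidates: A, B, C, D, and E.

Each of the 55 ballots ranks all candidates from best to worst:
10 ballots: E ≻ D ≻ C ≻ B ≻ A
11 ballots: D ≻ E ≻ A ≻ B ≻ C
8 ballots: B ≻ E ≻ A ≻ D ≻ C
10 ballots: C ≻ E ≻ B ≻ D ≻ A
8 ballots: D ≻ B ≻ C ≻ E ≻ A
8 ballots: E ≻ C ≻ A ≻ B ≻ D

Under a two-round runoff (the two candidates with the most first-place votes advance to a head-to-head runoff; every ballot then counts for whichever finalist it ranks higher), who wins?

E

Round 1 first-place votes: A 0, B 8, C 10, D 19, E 18. D and E advance.
Runoff: D is ranked above E on 19 ballots, E above D on 36.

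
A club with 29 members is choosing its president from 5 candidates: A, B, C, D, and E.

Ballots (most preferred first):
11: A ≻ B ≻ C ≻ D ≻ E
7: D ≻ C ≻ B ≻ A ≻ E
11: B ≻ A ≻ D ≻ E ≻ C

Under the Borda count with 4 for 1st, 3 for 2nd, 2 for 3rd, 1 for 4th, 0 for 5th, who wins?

A: 11×4 + 7×1 + 11×3 = 84
B: 11×3 + 7×2 + 11×4 = 91
C: 11×2 + 7×3 + 11×0 = 43
D: 11×1 + 7×4 + 11×2 = 61
E: 11×0 + 7×0 + 11×1 = 11

B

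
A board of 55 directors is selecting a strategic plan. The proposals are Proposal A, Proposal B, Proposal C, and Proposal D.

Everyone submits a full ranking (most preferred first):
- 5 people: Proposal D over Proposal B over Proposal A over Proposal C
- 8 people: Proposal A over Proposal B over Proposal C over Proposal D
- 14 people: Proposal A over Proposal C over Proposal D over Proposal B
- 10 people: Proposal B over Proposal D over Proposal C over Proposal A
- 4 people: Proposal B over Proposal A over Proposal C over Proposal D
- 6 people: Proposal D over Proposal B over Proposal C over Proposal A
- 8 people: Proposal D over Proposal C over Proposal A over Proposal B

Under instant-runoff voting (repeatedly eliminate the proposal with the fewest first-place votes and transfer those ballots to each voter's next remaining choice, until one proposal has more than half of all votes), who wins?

Proposal D

Round 1: Proposal A 22, Proposal B 14, Proposal C 0, Proposal D 19. Proposal C eliminated.
Round 2: Proposal A 22, Proposal B 14, Proposal D 19. Proposal B eliminated.
Round 3: Proposal A 26, Proposal D 29. Proposal D has a majority (≥28).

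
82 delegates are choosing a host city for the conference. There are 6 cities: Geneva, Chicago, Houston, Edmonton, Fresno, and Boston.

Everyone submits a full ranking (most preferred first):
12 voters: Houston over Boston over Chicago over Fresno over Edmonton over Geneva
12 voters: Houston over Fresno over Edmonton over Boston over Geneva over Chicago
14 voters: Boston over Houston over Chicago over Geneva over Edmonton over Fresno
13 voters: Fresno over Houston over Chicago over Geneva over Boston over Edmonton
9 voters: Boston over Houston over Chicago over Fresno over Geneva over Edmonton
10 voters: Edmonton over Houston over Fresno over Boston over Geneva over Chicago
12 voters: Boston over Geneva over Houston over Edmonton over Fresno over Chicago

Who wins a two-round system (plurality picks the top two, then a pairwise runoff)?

Round 1 first-place votes: Geneva 0, Chicago 0, Houston 24, Edmonton 10, Fresno 13, Boston 35. Boston and Houston advance.
Runoff: Boston is ranked above Houston on 35 ballots, Houston above Boston on 47.

Houston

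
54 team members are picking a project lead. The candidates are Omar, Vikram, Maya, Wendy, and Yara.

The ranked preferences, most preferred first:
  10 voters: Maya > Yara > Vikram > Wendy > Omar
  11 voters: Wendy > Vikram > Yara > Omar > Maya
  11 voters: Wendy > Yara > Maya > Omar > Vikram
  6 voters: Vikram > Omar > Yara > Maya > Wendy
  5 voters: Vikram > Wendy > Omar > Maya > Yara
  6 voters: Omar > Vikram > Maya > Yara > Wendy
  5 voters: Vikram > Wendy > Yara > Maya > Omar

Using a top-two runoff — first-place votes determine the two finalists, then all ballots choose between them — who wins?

Vikram

Round 1 first-place votes: Omar 6, Vikram 16, Maya 10, Wendy 22, Yara 0. Wendy and Vikram advance.
Runoff: Wendy is ranked above Vikram on 22 ballots, Vikram above Wendy on 32.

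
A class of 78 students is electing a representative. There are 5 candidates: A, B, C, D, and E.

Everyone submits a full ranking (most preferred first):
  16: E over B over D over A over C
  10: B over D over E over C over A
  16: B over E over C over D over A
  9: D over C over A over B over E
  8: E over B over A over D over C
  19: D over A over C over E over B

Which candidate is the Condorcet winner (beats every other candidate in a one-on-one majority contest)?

E vs A: 50–28
E vs B: 43–35
E vs C: 50–28
E vs D: 40–38
E beats every other candidate.

E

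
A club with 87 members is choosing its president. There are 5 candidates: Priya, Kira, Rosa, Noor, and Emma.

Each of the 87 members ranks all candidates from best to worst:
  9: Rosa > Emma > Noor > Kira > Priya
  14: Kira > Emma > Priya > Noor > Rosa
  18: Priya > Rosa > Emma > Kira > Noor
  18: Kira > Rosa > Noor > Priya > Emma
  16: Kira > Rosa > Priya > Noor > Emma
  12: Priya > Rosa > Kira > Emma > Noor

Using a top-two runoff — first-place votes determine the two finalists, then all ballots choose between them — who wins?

Round 1 first-place votes: Priya 30, Kira 48, Rosa 9, Noor 0, Emma 0. Kira and Priya advance.
Runoff: Kira is ranked above Priya on 57 ballots, Priya above Kira on 30.

Kira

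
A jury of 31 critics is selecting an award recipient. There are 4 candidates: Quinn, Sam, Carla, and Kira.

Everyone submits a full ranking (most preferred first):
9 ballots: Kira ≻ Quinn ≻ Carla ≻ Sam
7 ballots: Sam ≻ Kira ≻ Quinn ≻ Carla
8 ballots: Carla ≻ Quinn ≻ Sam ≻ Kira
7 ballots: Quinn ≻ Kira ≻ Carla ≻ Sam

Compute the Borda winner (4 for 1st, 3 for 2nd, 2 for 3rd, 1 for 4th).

Quinn

Quinn: 9×3 + 7×2 + 8×3 + 7×4 = 93
Sam: 9×1 + 7×4 + 8×2 + 7×1 = 60
Carla: 9×2 + 7×1 + 8×4 + 7×2 = 71
Kira: 9×4 + 7×3 + 8×1 + 7×3 = 86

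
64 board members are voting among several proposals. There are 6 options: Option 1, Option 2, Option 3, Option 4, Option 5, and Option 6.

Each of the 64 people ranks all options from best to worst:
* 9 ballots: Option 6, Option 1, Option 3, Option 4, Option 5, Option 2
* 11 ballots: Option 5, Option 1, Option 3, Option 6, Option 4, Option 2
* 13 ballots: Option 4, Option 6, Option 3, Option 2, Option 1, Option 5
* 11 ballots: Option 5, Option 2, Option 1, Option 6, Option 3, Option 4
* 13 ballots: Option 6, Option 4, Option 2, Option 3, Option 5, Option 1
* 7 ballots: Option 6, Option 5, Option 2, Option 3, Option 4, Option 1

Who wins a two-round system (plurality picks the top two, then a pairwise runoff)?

Option 6

Round 1 first-place votes: Option 1 0, Option 2 0, Option 3 0, Option 4 13, Option 5 22, Option 6 29. Option 6 and Option 5 advance.
Runoff: Option 6 is ranked above Option 5 on 42 ballots, Option 5 above Option 6 on 22.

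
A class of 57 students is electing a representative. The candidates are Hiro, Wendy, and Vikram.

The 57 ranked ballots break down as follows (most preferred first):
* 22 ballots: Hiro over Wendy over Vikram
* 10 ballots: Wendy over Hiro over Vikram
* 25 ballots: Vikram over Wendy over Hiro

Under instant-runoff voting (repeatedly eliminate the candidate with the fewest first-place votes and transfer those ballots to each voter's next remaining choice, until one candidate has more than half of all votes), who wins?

Round 1: Hiro 22, Wendy 10, Vikram 25. Wendy eliminated.
Round 2: Hiro 32, Vikram 25. Hiro has a majority (≥29).

Hiro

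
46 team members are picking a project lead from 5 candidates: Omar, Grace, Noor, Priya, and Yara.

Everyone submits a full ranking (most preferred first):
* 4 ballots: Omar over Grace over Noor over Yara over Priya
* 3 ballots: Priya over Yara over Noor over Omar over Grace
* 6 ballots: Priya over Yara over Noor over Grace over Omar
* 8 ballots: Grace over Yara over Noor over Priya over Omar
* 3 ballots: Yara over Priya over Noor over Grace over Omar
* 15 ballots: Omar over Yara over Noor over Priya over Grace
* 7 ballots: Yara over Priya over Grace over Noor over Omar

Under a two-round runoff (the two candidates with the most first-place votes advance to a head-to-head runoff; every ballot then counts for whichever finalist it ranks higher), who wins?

Round 1 first-place votes: Omar 19, Grace 8, Noor 0, Priya 9, Yara 10. Omar and Yara advance.
Runoff: Omar is ranked above Yara on 19 ballots, Yara above Omar on 27.

Yara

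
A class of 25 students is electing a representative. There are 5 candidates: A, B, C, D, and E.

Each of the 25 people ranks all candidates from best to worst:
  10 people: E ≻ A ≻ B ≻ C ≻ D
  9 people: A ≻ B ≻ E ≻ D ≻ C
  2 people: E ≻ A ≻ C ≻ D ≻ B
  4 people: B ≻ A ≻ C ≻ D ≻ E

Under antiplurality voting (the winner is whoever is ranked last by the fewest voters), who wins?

A

Last-place votes: A 0, B 2, C 9, D 10, E 4.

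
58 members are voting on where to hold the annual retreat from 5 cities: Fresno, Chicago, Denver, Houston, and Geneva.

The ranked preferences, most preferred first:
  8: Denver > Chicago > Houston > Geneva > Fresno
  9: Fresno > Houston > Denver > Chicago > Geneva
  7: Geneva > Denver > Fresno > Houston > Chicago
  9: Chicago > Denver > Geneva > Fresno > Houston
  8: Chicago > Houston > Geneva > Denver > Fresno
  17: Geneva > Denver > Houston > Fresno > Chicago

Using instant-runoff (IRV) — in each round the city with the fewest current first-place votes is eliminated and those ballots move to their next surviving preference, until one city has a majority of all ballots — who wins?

Chicago

Round 1: Fresno 9, Chicago 17, Denver 8, Houston 0, Geneva 24. Houston eliminated.
Round 2: Fresno 9, Chicago 17, Denver 8, Geneva 24. Denver eliminated.
Round 3: Fresno 9, Chicago 25, Geneva 24. Fresno eliminated.
Round 4: Chicago 34, Geneva 24. Chicago has a majority (≥30).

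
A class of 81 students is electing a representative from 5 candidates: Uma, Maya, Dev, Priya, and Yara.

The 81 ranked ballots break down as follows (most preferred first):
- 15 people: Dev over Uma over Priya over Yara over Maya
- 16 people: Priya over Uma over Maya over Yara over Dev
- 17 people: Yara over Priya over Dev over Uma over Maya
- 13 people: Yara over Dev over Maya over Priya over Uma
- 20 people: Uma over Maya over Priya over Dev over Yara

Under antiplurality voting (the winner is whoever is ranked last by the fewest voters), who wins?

Last-place votes: Uma 13, Maya 32, Dev 16, Priya 0, Yara 20.

Priya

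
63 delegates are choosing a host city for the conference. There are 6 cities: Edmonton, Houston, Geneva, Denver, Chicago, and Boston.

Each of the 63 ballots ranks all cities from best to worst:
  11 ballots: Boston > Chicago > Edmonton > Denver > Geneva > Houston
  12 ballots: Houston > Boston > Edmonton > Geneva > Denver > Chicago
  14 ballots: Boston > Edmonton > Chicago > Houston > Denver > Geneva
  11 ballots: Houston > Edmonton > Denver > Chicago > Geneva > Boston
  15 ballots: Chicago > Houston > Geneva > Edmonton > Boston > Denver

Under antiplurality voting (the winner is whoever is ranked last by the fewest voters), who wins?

Last-place votes: Edmonton 0, Houston 11, Geneva 14, Denver 15, Chicago 12, Boston 11.

Edmonton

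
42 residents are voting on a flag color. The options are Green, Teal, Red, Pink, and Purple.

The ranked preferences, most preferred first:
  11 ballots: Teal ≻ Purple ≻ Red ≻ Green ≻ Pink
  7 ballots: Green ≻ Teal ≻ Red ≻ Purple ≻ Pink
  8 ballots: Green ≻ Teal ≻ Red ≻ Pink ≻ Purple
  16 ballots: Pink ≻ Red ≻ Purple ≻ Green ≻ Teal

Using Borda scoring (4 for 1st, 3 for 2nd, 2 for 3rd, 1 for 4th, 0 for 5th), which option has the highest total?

Green: 11×1 + 7×4 + 8×4 + 16×1 = 87
Teal: 11×4 + 7×3 + 8×3 + 16×0 = 89
Red: 11×2 + 7×2 + 8×2 + 16×3 = 100
Pink: 11×0 + 7×0 + 8×1 + 16×4 = 72
Purple: 11×3 + 7×1 + 8×0 + 16×2 = 72

Red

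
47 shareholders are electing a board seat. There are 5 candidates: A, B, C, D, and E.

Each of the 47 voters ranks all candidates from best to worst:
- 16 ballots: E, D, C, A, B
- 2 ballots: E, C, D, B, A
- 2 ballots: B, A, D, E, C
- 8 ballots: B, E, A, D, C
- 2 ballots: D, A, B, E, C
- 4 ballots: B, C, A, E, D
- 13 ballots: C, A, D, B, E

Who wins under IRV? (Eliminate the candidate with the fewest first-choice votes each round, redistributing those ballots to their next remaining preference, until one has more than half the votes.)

Round 1: A 0, B 14, C 13, D 2, E 18. A eliminated.
Round 2: B 14, C 13, D 2, E 18. D eliminated.
Round 3: B 16, C 13, E 18. C eliminated.
Round 4: B 29, E 18. B has a majority (≥24).

B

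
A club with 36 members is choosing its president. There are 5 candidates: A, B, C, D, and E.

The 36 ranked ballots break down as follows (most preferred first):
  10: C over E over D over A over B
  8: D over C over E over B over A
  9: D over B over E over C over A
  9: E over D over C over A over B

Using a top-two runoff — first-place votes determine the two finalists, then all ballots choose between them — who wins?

D

Round 1 first-place votes: A 0, B 0, C 10, D 17, E 9. D and C advance.
Runoff: D is ranked above C on 26 ballots, C above D on 10.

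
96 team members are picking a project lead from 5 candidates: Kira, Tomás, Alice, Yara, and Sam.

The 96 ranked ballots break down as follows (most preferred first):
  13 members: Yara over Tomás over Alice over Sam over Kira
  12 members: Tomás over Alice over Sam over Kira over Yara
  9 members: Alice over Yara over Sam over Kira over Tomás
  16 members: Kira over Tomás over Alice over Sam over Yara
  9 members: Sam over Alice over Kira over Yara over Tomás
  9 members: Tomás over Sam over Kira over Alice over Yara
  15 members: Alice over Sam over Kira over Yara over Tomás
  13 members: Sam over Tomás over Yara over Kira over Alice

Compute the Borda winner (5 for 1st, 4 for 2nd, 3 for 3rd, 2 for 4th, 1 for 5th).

Sam

Kira: 13×1 + 12×2 + 9×2 + 16×5 + 9×3 + 9×3 + 15×3 + 13×2 = 260
Tomás: 13×4 + 12×5 + 9×1 + 16×4 + 9×1 + 9×5 + 15×1 + 13×4 = 306
Alice: 13×3 + 12×4 + 9×5 + 16×3 + 9×4 + 9×2 + 15×5 + 13×1 = 322
Yara: 13×5 + 12×1 + 9×4 + 16×1 + 9×2 + 9×1 + 15×2 + 13×3 = 225
Sam: 13×2 + 12×3 + 9×3 + 16×2 + 9×5 + 9×4 + 15×4 + 13×5 = 327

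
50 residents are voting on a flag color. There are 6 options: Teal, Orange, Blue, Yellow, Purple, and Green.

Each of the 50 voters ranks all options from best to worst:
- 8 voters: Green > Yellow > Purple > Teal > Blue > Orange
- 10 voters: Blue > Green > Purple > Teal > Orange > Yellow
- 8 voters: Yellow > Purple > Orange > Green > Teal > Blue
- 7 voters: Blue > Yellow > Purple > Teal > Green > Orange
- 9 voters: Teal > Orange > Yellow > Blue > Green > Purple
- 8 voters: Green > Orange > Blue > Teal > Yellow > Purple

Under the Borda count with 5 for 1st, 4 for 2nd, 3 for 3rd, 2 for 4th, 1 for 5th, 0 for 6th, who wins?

Green

Teal: 8×2 + 10×2 + 8×1 + 7×2 + 9×5 + 8×2 = 119
Orange: 8×0 + 10×1 + 8×3 + 7×0 + 9×4 + 8×4 = 102
Blue: 8×1 + 10×5 + 8×0 + 7×5 + 9×2 + 8×3 = 135
Yellow: 8×4 + 10×0 + 8×5 + 7×4 + 9×3 + 8×1 = 135
Purple: 8×3 + 10×3 + 8×4 + 7×3 + 9×0 + 8×0 = 107
Green: 8×5 + 10×4 + 8×2 + 7×1 + 9×1 + 8×5 = 152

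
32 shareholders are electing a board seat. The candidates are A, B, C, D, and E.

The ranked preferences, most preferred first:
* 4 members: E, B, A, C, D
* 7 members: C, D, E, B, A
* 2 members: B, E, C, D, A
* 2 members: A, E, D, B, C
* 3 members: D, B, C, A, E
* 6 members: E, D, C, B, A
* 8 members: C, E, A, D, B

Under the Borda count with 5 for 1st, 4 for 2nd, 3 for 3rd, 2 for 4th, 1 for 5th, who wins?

A: 4×3 + 7×1 + 2×1 + 2×5 + 3×2 + 6×1 + 8×3 = 67
B: 4×4 + 7×2 + 2×5 + 2×2 + 3×4 + 6×2 + 8×1 = 76
C: 4×2 + 7×5 + 2×3 + 2×1 + 3×3 + 6×3 + 8×5 = 118
D: 4×1 + 7×4 + 2×2 + 2×3 + 3×5 + 6×4 + 8×2 = 97
E: 4×5 + 7×3 + 2×4 + 2×4 + 3×1 + 6×5 + 8×4 = 122

E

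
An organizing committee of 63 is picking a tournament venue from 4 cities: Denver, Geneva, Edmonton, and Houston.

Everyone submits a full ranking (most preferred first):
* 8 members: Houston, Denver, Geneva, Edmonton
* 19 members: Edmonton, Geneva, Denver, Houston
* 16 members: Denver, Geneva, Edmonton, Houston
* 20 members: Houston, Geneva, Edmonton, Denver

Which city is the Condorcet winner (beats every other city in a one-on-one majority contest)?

Geneva vs Denver: 39–24
Geneva vs Edmonton: 44–19
Geneva vs Houston: 35–28
Geneva beats every other city.

Geneva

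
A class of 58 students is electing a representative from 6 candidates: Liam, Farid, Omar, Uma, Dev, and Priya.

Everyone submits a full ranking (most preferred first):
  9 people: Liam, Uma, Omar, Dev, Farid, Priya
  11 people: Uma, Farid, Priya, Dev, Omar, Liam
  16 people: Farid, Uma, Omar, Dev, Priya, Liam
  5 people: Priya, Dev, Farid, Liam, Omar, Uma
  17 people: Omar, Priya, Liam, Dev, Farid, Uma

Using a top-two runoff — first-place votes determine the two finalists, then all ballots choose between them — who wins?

Farid

Round 1 first-place votes: Liam 9, Farid 16, Omar 17, Uma 11, Dev 0, Priya 5. Omar and Farid advance.
Runoff: Omar is ranked above Farid on 26 ballots, Farid above Omar on 32.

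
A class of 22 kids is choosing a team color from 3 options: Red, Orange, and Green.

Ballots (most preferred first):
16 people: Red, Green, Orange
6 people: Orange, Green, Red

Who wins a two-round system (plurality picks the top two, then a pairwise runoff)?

Red

Round 1 first-place votes: Red 16, Orange 6, Green 0. Red and Orange advance.
Runoff: Red is ranked above Orange on 16 ballots, Orange above Red on 6.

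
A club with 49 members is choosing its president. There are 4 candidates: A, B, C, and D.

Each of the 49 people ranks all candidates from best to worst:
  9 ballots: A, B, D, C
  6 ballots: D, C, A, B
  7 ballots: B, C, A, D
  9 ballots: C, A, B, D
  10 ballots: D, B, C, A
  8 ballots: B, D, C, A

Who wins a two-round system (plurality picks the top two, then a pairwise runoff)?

Round 1 first-place votes: A 9, B 15, C 9, D 16. D and B advance.
Runoff: D is ranked above B on 16 ballots, B above D on 33.

B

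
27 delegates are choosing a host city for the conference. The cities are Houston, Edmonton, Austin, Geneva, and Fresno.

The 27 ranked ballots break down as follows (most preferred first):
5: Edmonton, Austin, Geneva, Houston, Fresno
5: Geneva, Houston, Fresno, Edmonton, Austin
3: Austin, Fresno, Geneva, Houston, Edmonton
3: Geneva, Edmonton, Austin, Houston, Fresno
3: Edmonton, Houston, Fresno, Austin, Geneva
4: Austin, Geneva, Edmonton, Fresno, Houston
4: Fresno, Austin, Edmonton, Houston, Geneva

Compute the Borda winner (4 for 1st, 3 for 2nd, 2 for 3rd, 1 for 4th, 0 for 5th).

Austin

Houston: 5×1 + 5×3 + 3×1 + 3×1 + 3×3 + 4×0 + 4×1 = 39
Edmonton: 5×4 + 5×1 + 3×0 + 3×3 + 3×4 + 4×2 + 4×2 = 62
Austin: 5×3 + 5×0 + 3×4 + 3×2 + 3×1 + 4×4 + 4×3 = 64
Geneva: 5×2 + 5×4 + 3×2 + 3×4 + 3×0 + 4×3 + 4×0 = 60
Fresno: 5×0 + 5×2 + 3×3 + 3×0 + 3×2 + 4×1 + 4×4 = 45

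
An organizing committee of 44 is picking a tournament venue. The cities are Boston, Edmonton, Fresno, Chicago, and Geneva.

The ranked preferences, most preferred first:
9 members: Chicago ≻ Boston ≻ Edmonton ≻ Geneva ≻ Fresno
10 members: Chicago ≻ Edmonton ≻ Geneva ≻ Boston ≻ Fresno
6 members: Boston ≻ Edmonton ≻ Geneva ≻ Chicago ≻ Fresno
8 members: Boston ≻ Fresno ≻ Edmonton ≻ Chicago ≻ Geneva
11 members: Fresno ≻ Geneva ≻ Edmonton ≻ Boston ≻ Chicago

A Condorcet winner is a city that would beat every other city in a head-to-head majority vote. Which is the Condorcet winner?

Boston vs Edmonton: 23–21
Boston vs Fresno: 33–11
Boston vs Chicago: 25–19
Boston vs Geneva: 23–21
Boston beats every other city.

Boston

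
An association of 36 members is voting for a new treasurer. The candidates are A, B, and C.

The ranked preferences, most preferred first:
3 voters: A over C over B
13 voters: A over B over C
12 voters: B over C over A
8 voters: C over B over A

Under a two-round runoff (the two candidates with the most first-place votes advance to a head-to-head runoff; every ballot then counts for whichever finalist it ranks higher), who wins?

Round 1 first-place votes: A 16, B 12, C 8. A and B advance.
Runoff: A is ranked above B on 16 ballots, B above A on 20.

B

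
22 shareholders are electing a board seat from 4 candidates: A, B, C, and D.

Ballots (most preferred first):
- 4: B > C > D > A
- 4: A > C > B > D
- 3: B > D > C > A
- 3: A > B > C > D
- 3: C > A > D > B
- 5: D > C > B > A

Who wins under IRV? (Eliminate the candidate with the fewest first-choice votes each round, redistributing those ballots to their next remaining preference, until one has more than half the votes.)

Round 1: A 7, B 7, C 3, D 5. C eliminated.
Round 2: A 10, B 7, D 5. D eliminated.
Round 3: A 10, B 12. B has a majority (≥12).

B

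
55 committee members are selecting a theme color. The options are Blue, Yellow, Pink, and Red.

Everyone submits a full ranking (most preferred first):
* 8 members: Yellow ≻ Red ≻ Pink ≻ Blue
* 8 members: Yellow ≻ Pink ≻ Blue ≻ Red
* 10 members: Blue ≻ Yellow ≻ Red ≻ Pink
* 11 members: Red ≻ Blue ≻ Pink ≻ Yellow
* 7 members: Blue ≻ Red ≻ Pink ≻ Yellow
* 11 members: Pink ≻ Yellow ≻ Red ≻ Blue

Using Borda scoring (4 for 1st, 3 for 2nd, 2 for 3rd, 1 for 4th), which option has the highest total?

Blue: 8×1 + 8×2 + 10×4 + 11×3 + 7×4 + 11×1 = 136
Yellow: 8×4 + 8×4 + 10×3 + 11×1 + 7×1 + 11×3 = 145
Pink: 8×2 + 8×3 + 10×1 + 11×2 + 7×2 + 11×4 = 130
Red: 8×3 + 8×1 + 10×2 + 11×4 + 7×3 + 11×2 = 139

Yellow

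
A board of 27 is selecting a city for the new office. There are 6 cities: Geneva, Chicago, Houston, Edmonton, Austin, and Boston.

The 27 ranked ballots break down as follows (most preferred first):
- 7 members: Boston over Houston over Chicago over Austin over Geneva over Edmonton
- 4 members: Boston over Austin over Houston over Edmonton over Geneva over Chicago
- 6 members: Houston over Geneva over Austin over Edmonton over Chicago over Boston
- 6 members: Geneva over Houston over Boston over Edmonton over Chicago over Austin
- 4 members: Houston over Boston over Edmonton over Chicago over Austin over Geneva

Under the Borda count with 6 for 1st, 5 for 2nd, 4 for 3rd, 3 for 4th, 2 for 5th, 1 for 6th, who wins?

Geneva: 7×2 + 4×2 + 6×5 + 6×6 + 4×1 = 92
Chicago: 7×4 + 4×1 + 6×2 + 6×2 + 4×3 = 68
Houston: 7×5 + 4×4 + 6×6 + 6×5 + 4×6 = 141
Edmonton: 7×1 + 4×3 + 6×3 + 6×3 + 4×4 = 71
Austin: 7×3 + 4×5 + 6×4 + 6×1 + 4×2 = 79
Boston: 7×6 + 4×6 + 6×1 + 6×4 + 4×5 = 116

Houston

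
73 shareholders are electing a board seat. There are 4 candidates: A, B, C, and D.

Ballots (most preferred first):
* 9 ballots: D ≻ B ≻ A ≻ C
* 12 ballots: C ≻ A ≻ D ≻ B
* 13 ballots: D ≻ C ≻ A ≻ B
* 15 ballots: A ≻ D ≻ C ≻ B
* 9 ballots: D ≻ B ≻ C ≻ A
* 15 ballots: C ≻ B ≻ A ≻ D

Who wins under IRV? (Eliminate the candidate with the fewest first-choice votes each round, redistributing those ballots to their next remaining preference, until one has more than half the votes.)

D

Round 1: A 15, B 0, C 27, D 31. B eliminated.
Round 2: A 15, C 27, D 31. A eliminated.
Round 3: C 27, D 46. D has a majority (≥37).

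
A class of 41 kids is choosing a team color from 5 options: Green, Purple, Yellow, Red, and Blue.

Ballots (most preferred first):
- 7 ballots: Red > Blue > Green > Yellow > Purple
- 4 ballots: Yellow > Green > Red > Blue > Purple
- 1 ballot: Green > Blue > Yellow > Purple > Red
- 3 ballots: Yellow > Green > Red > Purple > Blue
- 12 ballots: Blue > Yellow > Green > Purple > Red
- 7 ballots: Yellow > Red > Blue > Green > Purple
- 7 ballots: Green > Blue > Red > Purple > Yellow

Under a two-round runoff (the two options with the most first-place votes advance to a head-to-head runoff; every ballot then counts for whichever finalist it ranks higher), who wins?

Blue

Round 1 first-place votes: Green 8, Purple 0, Yellow 14, Red 7, Blue 12. Yellow and Blue advance.
Runoff: Yellow is ranked above Blue on 14 ballots, Blue above Yellow on 27.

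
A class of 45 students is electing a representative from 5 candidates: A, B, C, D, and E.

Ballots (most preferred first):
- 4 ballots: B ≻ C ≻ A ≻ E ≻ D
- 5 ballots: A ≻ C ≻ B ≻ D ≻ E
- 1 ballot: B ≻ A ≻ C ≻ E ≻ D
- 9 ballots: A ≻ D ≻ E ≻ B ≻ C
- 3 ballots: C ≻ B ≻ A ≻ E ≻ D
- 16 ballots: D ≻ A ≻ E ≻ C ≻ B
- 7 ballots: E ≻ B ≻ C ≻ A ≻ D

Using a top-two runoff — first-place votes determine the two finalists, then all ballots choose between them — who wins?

A

Round 1 first-place votes: A 14, B 5, C 3, D 16, E 7. D and A advance.
Runoff: D is ranked above A on 16 ballots, A above D on 29.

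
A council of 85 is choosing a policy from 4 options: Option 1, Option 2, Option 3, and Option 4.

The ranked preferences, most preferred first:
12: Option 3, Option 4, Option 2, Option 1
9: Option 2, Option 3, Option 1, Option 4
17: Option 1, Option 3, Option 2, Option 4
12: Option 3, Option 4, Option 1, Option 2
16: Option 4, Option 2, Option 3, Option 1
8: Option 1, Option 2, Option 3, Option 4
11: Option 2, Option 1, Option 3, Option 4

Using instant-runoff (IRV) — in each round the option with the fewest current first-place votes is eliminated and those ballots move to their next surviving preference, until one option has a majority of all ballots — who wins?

Round 1: Option 1 25, Option 2 20, Option 3 24, Option 4 16. Option 4 eliminated.
Round 2: Option 1 25, Option 2 36, Option 3 24. Option 3 eliminated.
Round 3: Option 1 37, Option 2 48. Option 2 has a majority (≥43).

Option 2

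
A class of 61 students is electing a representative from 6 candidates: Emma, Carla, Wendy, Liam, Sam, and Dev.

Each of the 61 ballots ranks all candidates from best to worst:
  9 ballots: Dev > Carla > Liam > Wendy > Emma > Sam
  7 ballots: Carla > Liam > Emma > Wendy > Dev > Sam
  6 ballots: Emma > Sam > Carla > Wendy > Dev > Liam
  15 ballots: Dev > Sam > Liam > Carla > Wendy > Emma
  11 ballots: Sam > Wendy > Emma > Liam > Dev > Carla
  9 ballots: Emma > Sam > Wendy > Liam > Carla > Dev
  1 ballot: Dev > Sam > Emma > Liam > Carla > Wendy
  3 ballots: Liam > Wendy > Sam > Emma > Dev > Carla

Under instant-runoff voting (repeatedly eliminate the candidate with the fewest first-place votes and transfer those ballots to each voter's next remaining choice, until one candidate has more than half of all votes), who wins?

Round 1: Emma 15, Carla 7, Wendy 0, Liam 3, Sam 11, Dev 25. Wendy eliminated.
Round 2: Emma 15, Carla 7, Liam 3, Sam 11, Dev 25. Liam eliminated.
Round 3: Emma 15, Carla 7, Sam 14, Dev 25. Carla eliminated.
Round 4: Emma 22, Sam 14, Dev 25. Sam eliminated.
Round 5: Emma 36, Dev 25. Emma has a majority (≥31).

Emma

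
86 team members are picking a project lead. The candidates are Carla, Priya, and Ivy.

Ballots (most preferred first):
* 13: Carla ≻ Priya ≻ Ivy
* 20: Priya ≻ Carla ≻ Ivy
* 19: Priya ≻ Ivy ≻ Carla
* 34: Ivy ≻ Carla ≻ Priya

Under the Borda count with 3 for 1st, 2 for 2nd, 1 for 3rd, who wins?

Carla: 13×3 + 20×2 + 19×1 + 34×2 = 166
Priya: 13×2 + 20×3 + 19×3 + 34×1 = 177
Ivy: 13×1 + 20×1 + 19×2 + 34×3 = 173

Priya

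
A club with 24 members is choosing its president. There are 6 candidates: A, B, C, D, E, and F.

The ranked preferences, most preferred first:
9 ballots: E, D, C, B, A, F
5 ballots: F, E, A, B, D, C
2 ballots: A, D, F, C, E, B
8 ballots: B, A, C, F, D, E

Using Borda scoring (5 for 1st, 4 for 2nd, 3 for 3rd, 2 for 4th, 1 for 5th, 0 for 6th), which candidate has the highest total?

B

A: 9×1 + 5×3 + 2×5 + 8×4 = 66
B: 9×2 + 5×2 + 2×0 + 8×5 = 68
C: 9×3 + 5×0 + 2×2 + 8×3 = 55
D: 9×4 + 5×1 + 2×4 + 8×1 = 57
E: 9×5 + 5×4 + 2×1 + 8×0 = 67
F: 9×0 + 5×5 + 2×3 + 8×2 = 47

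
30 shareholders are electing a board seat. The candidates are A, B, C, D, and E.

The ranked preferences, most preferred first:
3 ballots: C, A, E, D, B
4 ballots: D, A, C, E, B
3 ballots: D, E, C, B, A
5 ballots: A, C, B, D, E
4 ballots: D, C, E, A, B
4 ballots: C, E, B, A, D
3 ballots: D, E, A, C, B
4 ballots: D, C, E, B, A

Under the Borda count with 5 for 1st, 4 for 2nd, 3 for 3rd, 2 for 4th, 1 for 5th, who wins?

A: 3×4 + 4×4 + 3×1 + 5×5 + 4×2 + 4×2 + 3×3 + 4×1 = 85
B: 3×1 + 4×1 + 3×2 + 5×3 + 4×1 + 4×3 + 3×1 + 4×2 = 55
C: 3×5 + 4×3 + 3×3 + 5×4 + 4×4 + 4×5 + 3×2 + 4×4 = 114
D: 3×2 + 4×5 + 3×5 + 5×2 + 4×5 + 4×1 + 3×5 + 4×5 = 110
E: 3×3 + 4×2 + 3×4 + 5×1 + 4×3 + 4×4 + 3×4 + 4×3 = 86

C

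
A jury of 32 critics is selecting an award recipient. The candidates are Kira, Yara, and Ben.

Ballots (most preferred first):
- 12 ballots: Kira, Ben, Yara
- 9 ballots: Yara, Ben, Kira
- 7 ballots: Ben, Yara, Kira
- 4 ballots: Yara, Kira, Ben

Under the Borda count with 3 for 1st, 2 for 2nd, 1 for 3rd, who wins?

Ben

Kira: 12×3 + 9×1 + 7×1 + 4×2 = 60
Yara: 12×1 + 9×3 + 7×2 + 4×3 = 65
Ben: 12×2 + 9×2 + 7×3 + 4×1 = 67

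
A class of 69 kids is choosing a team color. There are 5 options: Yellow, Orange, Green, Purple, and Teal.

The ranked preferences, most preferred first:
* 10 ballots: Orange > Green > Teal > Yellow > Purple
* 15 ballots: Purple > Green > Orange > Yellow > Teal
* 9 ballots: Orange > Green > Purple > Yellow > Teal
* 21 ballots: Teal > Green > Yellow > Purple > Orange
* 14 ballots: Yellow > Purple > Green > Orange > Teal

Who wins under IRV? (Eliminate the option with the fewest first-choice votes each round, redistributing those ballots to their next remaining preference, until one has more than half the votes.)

Round 1: Yellow 14, Orange 19, Green 0, Purple 15, Teal 21. Green eliminated.
Round 2: Yellow 14, Orange 19, Purple 15, Teal 21. Yellow eliminated.
Round 3: Orange 19, Purple 29, Teal 21. Orange eliminated.
Round 4: Purple 38, Teal 31. Purple has a majority (≥35).

Purple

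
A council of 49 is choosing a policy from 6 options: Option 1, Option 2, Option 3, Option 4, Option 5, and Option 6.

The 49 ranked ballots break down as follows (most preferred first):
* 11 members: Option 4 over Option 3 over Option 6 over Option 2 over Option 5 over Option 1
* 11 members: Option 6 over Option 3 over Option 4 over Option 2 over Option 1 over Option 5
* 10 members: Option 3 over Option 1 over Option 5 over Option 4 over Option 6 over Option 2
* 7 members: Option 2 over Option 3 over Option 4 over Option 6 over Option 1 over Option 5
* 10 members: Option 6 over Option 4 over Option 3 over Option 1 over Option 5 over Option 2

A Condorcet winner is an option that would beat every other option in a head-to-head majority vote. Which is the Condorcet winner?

Option 3

Option 3 vs Option 1: 49–0
Option 3 vs Option 2: 42–7
Option 3 vs Option 4: 28–21
Option 3 vs Option 5: 49–0
Option 3 vs Option 6: 28–21
Option 3 beats every other option.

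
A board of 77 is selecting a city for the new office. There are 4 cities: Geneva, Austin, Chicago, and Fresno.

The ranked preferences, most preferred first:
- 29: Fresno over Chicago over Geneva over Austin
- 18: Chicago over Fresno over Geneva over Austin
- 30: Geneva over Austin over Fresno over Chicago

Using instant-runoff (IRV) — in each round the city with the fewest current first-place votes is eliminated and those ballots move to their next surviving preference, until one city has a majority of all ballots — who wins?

Fresno

Round 1: Geneva 30, Austin 0, Chicago 18, Fresno 29. Austin eliminated.
Round 2: Geneva 30, Chicago 18, Fresno 29. Chicago eliminated.
Round 3: Geneva 30, Fresno 47. Fresno has a majority (≥39).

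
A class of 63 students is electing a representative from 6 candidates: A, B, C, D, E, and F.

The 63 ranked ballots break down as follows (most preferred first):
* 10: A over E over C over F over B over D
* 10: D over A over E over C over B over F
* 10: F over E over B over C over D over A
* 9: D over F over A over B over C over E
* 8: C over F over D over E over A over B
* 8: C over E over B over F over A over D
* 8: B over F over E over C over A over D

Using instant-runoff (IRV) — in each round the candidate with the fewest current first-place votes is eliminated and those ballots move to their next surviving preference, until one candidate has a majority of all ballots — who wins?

C

Round 1: A 10, B 8, C 16, D 19, E 0, F 10. E eliminated.
Round 2: A 10, B 8, C 16, D 19, F 10. B eliminated.
Round 3: A 10, C 16, D 19, F 18. A eliminated.
Round 4: C 26, D 19, F 18. F eliminated.
Round 5: C 44, D 19. C has a majority (≥32).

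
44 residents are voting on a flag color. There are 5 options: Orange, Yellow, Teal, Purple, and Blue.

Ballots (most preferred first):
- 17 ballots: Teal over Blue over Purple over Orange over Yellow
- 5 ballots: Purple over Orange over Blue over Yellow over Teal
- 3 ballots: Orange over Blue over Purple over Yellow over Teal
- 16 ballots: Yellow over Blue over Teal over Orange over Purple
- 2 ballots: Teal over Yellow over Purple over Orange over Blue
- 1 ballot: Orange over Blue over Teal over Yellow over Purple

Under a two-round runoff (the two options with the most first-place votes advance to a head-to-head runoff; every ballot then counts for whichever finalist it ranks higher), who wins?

Round 1 first-place votes: Orange 4, Yellow 16, Teal 19, Purple 5, Blue 0. Teal and Yellow advance.
Runoff: Teal is ranked above Yellow on 20 ballots, Yellow above Teal on 24.

Yellow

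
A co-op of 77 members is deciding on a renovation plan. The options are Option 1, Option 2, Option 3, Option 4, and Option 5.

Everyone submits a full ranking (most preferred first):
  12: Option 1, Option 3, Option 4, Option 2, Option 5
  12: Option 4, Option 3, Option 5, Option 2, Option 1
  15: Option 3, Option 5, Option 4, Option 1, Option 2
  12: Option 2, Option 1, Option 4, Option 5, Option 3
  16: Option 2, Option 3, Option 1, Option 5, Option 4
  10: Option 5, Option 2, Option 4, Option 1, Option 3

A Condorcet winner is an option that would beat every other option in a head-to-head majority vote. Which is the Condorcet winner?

Option 3

Option 3 vs Option 1: 43–34
Option 3 vs Option 2: 39–38
Option 3 vs Option 4: 43–34
Option 3 vs Option 5: 55–22
Option 3 beats every other option.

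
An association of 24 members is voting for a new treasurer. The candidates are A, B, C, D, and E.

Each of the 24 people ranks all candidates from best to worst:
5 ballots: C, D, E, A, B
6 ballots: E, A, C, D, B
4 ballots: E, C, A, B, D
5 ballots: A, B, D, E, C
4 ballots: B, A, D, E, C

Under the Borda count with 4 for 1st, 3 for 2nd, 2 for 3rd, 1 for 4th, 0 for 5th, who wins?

A: 5×1 + 6×3 + 4×2 + 5×4 + 4×3 = 63
B: 5×0 + 6×0 + 4×1 + 5×3 + 4×4 = 35
C: 5×4 + 6×2 + 4×3 + 5×0 + 4×0 = 44
D: 5×3 + 6×1 + 4×0 + 5×2 + 4×2 = 39
E: 5×2 + 6×4 + 4×4 + 5×1 + 4×1 = 59

A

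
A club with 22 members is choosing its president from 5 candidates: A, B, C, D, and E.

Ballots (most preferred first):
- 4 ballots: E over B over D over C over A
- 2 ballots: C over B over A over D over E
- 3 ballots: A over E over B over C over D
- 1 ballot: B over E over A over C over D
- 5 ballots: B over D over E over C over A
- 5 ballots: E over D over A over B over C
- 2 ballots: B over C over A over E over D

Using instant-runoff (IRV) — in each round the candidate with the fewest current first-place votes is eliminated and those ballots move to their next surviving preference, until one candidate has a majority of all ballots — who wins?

Round 1: A 3, B 8, C 2, D 0, E 9. D eliminated.
Round 2: A 3, B 8, C 2, E 9. C eliminated.
Round 3: A 3, B 10, E 9. A eliminated.
Round 4: B 10, E 12. E has a majority (≥12).

E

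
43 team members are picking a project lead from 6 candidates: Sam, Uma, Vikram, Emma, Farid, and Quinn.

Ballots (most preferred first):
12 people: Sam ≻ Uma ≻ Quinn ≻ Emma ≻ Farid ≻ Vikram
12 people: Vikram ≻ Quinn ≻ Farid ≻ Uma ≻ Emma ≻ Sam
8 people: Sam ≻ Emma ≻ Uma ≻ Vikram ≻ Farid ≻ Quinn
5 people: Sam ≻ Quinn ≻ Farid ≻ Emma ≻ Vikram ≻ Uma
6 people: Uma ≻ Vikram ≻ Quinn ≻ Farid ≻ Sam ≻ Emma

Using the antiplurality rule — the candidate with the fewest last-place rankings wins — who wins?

Farid

Last-place votes: Sam 12, Uma 5, Vikram 12, Emma 6, Farid 0, Quinn 8.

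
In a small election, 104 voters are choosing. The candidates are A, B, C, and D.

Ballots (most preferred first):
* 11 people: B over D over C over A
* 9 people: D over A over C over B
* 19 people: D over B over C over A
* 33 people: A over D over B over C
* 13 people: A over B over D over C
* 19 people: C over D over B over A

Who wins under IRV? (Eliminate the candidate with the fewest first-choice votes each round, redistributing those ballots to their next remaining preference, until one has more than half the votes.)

D

Round 1: A 46, B 11, C 19, D 28. B eliminated.
Round 2: A 46, C 19, D 39. C eliminated.
Round 3: A 46, D 58. D has a majority (≥53).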